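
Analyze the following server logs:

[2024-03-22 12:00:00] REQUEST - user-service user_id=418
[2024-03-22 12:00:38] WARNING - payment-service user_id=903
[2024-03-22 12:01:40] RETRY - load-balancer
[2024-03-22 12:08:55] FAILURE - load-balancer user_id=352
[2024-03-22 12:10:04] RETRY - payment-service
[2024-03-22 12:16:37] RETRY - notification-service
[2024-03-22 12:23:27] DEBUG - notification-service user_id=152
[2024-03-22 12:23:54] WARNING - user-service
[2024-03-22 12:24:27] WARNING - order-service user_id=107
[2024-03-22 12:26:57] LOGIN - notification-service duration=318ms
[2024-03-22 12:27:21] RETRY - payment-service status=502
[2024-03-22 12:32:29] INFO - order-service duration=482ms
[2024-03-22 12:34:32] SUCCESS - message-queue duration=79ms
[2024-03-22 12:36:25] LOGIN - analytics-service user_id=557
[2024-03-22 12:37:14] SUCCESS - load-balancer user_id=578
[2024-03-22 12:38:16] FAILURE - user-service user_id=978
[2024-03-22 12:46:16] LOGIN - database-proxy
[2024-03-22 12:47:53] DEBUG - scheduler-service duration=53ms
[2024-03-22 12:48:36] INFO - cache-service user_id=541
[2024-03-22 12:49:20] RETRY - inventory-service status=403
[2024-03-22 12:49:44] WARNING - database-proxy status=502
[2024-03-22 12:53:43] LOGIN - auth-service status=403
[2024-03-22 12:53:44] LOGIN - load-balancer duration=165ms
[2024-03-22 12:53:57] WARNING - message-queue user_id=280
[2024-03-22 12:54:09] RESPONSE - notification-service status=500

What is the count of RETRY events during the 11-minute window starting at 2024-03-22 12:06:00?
2

To count events in the time window:

1. Window boundaries: 2024-03-22 12:06:00 to 2024-03-22 12:17:00
2. Filter for RETRY events within this window
3. Count matching events: 2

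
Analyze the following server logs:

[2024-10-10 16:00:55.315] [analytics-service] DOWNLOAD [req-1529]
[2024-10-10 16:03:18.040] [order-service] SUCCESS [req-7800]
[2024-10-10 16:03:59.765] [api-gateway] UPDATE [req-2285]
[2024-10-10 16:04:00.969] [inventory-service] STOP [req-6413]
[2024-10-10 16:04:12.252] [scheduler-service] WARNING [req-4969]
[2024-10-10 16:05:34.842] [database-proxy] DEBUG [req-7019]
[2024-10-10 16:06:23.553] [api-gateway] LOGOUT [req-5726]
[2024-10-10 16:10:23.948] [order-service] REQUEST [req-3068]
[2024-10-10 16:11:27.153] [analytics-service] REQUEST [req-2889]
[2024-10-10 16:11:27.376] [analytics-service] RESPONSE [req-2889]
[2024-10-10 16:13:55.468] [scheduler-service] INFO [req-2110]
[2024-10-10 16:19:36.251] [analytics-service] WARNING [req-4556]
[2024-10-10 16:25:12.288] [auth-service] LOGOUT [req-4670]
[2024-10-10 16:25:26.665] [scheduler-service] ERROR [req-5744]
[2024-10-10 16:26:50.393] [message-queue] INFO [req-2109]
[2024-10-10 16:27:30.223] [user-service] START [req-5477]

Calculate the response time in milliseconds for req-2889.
223

To calculate latency:

1. Find REQUEST with id req-2889: 2024-10-10 16:11:27.153
2. Find RESPONSE with id req-2889: 2024-10-10 16:11:27.376
3. Latency: 2024-10-10 16:11:27.376 - 2024-10-10 16:11:27.153 = 223ms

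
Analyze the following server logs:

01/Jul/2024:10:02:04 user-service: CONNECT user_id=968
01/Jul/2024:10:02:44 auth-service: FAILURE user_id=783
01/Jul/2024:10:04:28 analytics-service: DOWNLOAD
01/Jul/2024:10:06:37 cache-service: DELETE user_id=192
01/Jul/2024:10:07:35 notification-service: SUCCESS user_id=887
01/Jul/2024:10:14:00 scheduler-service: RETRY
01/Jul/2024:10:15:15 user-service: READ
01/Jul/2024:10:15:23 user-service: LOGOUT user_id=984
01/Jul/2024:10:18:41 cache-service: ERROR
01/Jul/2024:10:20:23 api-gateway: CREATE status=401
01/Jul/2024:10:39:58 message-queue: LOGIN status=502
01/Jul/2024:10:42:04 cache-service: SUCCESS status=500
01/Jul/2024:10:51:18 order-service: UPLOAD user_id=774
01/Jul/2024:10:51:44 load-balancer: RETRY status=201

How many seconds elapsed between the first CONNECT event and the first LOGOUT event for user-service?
799

To find the time between events:

1. Locate the first CONNECT event for user-service: 01/Jul/2024:10:02:04
2. Locate the first LOGOUT event for user-service: 01/Jul/2024:10:15:23
3. Calculate the difference: 01/Jul/2024:10:15:23 - 01/Jul/2024:10:02:04 = 799 seconds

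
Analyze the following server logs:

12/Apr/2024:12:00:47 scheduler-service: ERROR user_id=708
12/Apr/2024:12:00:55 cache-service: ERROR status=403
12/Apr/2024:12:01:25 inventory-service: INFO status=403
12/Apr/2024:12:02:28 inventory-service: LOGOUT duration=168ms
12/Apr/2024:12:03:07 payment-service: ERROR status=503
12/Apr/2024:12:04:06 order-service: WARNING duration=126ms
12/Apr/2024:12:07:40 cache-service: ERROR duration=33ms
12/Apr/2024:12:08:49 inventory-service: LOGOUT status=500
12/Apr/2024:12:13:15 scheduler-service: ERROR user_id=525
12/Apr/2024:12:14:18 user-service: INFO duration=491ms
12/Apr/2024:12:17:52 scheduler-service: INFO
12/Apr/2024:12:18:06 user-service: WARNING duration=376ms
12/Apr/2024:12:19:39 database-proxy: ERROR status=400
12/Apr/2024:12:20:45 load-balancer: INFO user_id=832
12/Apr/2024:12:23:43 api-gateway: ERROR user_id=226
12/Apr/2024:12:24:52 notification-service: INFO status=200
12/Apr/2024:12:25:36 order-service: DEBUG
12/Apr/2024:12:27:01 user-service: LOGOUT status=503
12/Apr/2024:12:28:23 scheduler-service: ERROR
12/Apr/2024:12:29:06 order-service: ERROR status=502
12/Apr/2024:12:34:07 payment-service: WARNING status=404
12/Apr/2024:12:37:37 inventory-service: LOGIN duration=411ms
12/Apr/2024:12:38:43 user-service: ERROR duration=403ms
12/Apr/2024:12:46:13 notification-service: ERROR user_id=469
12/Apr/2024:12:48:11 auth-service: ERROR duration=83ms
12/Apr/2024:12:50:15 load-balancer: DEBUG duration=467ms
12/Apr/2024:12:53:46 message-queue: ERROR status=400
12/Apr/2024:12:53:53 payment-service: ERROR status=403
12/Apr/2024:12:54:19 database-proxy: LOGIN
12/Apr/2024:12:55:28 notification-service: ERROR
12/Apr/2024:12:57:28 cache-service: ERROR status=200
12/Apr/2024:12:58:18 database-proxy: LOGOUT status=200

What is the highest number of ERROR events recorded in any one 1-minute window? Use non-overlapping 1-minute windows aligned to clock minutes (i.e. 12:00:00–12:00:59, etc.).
2

To find the burst window:

1. Divide the log period into non-overlapping 1-minute windows starting at 12:00
2. Count ERROR events in each window
3. Find the window with maximum count
4. Maximum events in a window: 2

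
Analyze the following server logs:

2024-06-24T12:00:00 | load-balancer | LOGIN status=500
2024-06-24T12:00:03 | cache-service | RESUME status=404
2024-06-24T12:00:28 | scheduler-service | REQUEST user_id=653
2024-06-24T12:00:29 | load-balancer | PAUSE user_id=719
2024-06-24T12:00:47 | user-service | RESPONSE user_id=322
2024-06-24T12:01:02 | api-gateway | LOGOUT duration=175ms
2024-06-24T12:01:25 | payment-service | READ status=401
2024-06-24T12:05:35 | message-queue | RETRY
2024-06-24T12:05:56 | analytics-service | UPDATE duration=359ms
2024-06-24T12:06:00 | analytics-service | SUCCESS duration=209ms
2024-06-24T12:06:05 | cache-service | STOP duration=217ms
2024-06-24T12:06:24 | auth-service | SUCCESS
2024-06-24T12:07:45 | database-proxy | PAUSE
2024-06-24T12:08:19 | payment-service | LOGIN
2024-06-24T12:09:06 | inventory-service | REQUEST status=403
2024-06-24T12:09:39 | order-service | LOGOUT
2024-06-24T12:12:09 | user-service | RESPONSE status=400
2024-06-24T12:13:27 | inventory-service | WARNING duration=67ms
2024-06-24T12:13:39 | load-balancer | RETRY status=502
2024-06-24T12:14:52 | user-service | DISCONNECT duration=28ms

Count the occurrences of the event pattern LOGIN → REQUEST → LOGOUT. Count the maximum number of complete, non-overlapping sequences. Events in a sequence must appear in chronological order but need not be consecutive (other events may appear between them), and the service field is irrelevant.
2

To count sequences:

1. Look for pattern: LOGIN → REQUEST → LOGOUT
2. Greedily scan the log in chronological order, matching each sequence element in turn (ignoring service)
3. Each time the full pattern completes, increment the count and restart matching from the next event
4. Complete non-overlapping sequences found: 2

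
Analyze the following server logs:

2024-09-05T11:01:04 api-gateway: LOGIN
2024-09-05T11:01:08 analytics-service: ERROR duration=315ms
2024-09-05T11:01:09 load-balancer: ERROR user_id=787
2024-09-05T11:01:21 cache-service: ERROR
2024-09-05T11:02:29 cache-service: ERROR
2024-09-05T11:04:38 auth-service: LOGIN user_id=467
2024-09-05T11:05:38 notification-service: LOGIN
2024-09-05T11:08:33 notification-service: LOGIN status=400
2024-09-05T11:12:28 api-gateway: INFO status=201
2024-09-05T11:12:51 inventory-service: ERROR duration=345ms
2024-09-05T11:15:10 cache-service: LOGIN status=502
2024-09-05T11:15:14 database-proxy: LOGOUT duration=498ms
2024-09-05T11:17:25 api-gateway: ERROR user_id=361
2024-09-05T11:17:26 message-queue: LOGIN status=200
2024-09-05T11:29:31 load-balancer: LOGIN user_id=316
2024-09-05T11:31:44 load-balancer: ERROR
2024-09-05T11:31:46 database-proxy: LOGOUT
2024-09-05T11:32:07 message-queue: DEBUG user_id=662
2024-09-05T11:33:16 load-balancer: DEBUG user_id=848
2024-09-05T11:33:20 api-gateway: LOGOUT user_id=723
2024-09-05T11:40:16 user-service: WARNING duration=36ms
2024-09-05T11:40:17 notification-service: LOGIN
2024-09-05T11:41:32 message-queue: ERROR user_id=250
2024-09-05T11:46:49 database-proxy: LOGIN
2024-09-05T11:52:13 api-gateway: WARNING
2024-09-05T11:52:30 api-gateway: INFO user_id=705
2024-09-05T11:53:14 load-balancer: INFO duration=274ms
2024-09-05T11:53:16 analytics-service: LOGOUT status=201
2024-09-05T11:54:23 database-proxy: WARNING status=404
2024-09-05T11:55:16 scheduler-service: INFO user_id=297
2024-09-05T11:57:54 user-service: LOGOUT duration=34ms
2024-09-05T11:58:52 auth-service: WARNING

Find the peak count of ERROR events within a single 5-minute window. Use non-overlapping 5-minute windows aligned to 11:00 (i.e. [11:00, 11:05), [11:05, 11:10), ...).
4

To find the burst window:

1. Divide the log period into non-overlapping 5-minute windows starting at 11:00
2. Count ERROR events in each window
3. Find the window with maximum count
4. Maximum events in a window: 4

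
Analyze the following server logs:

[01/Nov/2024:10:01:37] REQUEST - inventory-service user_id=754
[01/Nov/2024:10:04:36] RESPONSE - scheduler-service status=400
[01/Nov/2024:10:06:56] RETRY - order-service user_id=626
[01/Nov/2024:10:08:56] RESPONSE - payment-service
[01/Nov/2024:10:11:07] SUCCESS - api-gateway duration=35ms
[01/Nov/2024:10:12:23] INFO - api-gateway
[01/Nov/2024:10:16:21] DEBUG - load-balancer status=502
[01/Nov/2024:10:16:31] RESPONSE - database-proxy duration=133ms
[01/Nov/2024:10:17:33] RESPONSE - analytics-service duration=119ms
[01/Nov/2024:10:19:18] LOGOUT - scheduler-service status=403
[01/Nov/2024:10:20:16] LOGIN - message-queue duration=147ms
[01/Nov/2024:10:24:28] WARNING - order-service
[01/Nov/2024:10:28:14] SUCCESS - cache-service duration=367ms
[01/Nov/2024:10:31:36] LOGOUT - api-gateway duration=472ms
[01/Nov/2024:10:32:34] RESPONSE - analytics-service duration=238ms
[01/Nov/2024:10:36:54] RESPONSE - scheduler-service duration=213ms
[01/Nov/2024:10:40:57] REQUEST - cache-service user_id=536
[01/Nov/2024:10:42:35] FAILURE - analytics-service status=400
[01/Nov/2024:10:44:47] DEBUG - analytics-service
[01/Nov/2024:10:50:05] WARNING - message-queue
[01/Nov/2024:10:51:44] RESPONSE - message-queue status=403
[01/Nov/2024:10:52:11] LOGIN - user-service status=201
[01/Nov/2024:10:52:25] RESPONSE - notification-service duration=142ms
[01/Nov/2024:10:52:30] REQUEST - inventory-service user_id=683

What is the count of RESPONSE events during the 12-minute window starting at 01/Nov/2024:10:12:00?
2

To count events in the time window:

1. Window boundaries: 01/Nov/2024:10:12:00 to 01/Nov/2024:10:24:00
2. Filter for RESPONSE events within this window
3. Count matching events: 2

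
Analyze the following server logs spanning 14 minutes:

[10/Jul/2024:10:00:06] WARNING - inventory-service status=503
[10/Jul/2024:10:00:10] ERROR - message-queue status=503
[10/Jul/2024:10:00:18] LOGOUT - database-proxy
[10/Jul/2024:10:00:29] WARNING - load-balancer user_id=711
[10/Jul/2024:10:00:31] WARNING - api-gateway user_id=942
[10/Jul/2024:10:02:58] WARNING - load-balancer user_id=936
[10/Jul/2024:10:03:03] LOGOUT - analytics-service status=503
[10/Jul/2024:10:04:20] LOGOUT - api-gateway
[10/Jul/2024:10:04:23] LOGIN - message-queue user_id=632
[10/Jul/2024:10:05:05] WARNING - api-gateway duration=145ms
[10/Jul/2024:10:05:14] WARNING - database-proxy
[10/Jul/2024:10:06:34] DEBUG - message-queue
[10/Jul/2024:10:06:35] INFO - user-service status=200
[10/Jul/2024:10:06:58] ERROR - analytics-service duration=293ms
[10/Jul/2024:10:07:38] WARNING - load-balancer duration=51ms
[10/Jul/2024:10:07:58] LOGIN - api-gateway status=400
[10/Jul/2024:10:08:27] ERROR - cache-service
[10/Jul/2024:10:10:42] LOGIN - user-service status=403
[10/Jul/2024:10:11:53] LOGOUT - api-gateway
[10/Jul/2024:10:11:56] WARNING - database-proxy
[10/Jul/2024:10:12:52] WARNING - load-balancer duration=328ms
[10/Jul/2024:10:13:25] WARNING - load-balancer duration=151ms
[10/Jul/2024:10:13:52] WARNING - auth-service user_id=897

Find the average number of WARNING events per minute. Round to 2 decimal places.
0.79

To calculate the rate:

1. Count total WARNING events: 11
2. Total time period: 14 minutes
3. Rate = 11 / 14 = 0.79 events per minute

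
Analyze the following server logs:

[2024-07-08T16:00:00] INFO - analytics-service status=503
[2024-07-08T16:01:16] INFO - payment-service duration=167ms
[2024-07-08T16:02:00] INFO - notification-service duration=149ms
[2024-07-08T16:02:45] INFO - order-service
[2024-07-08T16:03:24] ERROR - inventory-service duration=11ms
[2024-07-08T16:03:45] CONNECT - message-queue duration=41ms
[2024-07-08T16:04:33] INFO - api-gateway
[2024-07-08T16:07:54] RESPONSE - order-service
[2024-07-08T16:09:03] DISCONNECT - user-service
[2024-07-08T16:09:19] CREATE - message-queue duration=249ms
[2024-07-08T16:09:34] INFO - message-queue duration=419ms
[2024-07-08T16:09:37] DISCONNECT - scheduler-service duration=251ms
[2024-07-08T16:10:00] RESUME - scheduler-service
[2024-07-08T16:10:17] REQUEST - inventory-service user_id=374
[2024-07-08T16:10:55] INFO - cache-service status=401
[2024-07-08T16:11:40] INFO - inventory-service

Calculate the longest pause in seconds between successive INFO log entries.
301

To find the longest gap:

1. Extract all INFO events in chronological order
2. Calculate time differences between consecutive events
3. Find the maximum difference
4. Longest gap: 301 seconds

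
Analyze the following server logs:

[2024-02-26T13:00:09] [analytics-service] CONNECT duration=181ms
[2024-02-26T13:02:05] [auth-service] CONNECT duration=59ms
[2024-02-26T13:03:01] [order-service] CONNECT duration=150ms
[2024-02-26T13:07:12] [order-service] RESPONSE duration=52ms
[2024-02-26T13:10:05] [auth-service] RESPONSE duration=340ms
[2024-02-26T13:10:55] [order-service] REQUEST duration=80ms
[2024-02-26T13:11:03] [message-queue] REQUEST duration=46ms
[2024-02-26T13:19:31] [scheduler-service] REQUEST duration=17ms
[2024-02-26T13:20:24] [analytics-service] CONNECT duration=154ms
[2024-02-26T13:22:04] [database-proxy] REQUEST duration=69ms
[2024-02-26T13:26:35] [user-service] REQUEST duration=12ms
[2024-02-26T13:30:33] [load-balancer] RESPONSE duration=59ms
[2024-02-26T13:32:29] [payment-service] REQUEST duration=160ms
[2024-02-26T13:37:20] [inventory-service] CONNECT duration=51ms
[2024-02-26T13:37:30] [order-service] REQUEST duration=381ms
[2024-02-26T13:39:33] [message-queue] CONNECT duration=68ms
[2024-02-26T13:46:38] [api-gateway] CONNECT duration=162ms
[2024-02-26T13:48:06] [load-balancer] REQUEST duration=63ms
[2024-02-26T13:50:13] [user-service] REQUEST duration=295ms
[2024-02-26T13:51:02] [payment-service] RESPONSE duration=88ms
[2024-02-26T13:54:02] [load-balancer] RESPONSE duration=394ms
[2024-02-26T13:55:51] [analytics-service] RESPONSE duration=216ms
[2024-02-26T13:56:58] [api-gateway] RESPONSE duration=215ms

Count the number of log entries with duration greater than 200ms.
6

To count timeouts:

1. Threshold: 200ms
2. Extract duration from each log entry
3. Count entries where duration > 200
4. Timeout count: 6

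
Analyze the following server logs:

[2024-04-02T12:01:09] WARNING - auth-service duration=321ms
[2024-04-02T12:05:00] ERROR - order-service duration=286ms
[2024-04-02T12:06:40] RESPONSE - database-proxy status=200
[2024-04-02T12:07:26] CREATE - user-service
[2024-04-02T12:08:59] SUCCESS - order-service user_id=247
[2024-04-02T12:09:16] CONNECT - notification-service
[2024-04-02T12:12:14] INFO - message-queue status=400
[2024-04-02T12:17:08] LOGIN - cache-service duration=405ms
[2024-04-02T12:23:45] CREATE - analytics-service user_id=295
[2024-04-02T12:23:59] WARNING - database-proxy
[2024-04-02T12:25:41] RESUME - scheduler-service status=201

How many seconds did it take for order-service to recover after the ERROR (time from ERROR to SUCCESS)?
239

To calculate recovery time:

1. Find ERROR event for order-service: 2024-04-02T12:05:00
2. Find next SUCCESS event for order-service: 2024-04-02T12:08:59
3. Recovery time: 2024-04-02T12:08:59 - 2024-04-02T12:05:00 = 239 seconds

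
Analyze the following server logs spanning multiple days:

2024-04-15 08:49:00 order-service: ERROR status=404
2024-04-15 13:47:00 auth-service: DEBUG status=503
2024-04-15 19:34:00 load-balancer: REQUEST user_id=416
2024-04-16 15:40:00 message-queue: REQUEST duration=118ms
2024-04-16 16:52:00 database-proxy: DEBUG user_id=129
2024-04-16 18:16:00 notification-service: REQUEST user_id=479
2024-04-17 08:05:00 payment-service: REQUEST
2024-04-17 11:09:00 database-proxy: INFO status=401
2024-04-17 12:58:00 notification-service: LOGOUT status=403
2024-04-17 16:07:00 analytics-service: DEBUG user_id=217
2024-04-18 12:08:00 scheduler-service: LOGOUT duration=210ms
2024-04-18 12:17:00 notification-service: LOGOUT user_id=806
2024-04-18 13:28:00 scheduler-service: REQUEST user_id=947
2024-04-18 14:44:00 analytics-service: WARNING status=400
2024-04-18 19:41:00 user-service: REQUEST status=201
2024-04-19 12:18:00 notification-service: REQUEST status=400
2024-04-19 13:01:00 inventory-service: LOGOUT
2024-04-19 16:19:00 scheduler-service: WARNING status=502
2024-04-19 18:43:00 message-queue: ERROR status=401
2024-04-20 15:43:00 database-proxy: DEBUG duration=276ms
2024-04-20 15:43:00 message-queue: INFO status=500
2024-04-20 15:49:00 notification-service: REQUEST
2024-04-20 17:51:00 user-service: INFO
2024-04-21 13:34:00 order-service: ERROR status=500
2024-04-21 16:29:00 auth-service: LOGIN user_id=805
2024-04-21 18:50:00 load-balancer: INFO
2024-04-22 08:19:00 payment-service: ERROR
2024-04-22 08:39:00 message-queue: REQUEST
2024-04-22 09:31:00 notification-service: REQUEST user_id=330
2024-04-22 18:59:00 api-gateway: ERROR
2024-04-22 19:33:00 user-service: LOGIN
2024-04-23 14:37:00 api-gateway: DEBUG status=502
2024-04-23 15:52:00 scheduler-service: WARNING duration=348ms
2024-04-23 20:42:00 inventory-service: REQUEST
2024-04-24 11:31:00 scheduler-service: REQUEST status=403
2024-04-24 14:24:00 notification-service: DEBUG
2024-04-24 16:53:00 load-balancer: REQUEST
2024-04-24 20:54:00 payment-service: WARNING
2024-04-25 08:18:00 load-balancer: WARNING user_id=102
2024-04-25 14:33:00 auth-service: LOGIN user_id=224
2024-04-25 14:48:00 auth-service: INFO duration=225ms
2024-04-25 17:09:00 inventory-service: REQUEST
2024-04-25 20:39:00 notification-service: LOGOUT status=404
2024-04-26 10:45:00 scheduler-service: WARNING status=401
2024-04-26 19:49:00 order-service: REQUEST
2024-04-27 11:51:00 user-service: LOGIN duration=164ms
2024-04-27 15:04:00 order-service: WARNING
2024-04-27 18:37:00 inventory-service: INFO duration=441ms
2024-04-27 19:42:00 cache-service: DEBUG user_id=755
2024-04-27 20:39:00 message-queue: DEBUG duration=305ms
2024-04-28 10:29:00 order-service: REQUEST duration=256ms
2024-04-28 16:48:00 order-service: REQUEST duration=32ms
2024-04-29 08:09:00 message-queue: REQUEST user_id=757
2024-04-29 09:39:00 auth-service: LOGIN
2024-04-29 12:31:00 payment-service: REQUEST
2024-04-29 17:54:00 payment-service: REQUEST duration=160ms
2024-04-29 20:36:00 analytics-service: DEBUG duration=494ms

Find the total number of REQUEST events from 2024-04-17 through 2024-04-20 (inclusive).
5

To filter by date range:

1. Date range: 2024-04-17 through 2024-04-20, both dates inclusive
2. Filter for REQUEST events whose date falls in this range
3. Count matching events: 5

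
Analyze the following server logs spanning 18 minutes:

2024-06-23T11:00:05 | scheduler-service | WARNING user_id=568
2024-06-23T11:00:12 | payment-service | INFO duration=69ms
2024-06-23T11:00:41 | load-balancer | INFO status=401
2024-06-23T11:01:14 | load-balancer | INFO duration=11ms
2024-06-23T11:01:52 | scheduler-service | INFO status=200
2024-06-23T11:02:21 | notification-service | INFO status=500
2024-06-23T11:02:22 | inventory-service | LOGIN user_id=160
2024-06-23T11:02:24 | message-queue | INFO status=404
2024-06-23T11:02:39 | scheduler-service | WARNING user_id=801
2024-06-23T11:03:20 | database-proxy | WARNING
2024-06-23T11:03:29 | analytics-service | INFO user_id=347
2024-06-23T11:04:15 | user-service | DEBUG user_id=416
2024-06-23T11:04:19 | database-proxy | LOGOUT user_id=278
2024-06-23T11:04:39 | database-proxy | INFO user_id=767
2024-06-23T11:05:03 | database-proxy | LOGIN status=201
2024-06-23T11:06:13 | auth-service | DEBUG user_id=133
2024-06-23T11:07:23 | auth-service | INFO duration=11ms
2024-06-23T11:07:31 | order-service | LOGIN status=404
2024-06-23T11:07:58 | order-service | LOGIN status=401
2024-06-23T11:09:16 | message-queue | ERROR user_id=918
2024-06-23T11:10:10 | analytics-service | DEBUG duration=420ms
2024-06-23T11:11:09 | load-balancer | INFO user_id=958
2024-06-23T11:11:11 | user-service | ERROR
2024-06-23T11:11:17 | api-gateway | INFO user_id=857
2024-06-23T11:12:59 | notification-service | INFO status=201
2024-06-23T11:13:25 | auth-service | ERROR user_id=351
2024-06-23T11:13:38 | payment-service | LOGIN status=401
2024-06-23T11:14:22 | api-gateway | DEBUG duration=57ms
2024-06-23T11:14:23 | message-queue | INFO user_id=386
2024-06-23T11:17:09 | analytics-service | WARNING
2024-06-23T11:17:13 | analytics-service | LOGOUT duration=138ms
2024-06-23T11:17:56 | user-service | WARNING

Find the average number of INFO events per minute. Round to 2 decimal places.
0.72

To calculate the rate:

1. Count total INFO events: 13
2. Total time period: 18 minutes
3. Rate = 13 / 18 = 0.72 events per minute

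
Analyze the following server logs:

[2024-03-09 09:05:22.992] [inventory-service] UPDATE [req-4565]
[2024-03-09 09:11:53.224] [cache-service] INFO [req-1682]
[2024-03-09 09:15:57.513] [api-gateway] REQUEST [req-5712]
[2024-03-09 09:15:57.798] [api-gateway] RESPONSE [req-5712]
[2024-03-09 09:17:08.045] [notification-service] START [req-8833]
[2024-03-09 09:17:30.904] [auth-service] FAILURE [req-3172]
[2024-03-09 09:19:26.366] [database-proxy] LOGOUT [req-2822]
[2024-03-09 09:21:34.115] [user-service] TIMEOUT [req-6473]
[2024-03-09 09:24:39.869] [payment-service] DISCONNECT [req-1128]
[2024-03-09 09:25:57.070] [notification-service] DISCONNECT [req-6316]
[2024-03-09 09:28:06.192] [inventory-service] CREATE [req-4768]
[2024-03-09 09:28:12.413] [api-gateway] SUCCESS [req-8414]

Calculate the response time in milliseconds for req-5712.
285

To calculate latency:

1. Find REQUEST with id req-5712: 2024-03-09 09:15:57.513
2. Find RESPONSE with id req-5712: 2024-03-09 09:15:57.798
3. Latency: 2024-03-09 09:15:57.798 - 2024-03-09 09:15:57.513 = 285ms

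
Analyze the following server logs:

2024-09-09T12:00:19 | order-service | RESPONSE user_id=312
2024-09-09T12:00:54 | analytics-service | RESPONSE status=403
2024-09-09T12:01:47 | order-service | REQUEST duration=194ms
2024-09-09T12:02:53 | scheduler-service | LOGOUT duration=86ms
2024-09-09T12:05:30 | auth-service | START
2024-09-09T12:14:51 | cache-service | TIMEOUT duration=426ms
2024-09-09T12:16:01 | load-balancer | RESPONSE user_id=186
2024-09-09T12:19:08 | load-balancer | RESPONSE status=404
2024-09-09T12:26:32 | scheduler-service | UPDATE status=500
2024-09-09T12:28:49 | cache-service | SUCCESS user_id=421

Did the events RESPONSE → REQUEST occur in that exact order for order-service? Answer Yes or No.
Yes

To verify sequence order:

1. Find all events in sequence RESPONSE → REQUEST for order-service
2. Extract their timestamps
3. Check if timestamps are in ascending order
4. Result: Yes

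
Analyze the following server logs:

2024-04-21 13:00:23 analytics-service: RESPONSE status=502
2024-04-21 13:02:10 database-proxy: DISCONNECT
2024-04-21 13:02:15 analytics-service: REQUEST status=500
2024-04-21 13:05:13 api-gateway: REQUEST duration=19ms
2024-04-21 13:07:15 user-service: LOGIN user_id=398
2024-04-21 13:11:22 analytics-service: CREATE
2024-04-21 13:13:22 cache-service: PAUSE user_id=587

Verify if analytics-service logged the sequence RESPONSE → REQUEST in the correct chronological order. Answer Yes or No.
Yes

To verify sequence order:

1. Find all events in sequence RESPONSE → REQUEST for analytics-service
2. Extract their timestamps
3. Check if timestamps are in ascending order
4. Result: Yes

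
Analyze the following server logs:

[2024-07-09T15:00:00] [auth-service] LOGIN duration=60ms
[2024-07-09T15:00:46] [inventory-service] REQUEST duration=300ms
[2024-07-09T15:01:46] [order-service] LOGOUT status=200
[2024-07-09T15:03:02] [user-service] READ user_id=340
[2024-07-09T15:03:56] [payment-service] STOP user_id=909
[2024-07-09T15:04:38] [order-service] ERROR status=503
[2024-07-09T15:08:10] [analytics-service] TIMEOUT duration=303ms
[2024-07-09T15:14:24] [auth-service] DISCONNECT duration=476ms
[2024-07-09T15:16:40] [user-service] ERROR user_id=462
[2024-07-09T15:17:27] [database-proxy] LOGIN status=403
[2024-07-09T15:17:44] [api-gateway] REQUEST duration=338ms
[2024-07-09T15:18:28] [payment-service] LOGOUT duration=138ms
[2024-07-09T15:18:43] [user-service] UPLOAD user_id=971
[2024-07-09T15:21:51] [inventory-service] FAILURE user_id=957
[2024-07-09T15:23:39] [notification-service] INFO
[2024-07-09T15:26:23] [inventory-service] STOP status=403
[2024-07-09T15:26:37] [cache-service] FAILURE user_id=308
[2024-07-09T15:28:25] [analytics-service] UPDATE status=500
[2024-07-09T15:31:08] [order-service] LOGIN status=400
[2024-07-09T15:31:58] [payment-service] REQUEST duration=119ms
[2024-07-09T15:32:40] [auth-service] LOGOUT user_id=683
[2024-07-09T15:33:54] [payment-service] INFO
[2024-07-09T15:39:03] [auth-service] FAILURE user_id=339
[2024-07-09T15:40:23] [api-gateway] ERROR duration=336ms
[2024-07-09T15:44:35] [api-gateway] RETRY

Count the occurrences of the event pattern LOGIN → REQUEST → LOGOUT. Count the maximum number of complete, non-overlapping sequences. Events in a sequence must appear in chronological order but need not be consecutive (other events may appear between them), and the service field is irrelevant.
3

To count sequences:

1. Look for pattern: LOGIN → REQUEST → LOGOUT
2. Greedily scan the log in chronological order, matching each sequence element in turn (ignoring service)
3. Each time the full pattern completes, increment the count and restart matching from the next event
4. Complete non-overlapping sequences found: 3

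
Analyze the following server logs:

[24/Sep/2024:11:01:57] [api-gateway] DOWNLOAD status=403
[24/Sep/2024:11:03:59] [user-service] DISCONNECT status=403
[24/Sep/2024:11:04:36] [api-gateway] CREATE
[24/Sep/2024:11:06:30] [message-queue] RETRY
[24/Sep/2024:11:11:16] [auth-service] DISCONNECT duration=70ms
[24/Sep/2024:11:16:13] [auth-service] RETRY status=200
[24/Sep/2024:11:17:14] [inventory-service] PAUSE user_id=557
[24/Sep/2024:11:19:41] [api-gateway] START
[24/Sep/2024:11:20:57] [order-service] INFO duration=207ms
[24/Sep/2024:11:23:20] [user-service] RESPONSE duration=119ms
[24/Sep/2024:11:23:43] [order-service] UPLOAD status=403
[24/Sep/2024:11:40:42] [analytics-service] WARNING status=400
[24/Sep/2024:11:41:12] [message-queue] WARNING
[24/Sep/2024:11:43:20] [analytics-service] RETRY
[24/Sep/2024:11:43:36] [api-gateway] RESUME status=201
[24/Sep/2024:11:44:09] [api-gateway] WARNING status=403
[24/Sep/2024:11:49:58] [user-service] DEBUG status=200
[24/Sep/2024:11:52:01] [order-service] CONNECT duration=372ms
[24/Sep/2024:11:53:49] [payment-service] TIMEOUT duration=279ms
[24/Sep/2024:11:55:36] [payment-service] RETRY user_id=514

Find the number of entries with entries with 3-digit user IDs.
2

To find matching entries:

1. Pattern to match: entries with 3-digit user IDs
2. Scan each log entry for the pattern
3. Count matches: 2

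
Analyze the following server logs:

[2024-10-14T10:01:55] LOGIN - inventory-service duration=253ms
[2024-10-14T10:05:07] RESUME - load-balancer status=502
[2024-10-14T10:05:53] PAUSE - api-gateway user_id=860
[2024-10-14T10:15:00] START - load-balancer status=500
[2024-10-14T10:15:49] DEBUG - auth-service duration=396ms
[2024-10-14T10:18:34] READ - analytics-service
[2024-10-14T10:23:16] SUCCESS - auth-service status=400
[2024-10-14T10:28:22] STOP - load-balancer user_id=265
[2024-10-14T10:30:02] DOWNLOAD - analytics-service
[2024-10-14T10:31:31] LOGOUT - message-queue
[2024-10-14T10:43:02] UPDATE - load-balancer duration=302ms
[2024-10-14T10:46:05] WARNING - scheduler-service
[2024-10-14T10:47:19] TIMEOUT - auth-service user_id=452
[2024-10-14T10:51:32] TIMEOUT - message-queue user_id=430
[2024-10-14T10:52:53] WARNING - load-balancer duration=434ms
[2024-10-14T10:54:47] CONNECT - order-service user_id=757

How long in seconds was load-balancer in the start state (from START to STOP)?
802

To calculate state duration:

1. Find START event for load-balancer: 2024-10-14T10:15:00
2. Find STOP event for load-balancer: 2024-10-14T10:28:22
3. Calculate duration: 2024-10-14T10:28:22 - 2024-10-14T10:15:00 = 802 seconds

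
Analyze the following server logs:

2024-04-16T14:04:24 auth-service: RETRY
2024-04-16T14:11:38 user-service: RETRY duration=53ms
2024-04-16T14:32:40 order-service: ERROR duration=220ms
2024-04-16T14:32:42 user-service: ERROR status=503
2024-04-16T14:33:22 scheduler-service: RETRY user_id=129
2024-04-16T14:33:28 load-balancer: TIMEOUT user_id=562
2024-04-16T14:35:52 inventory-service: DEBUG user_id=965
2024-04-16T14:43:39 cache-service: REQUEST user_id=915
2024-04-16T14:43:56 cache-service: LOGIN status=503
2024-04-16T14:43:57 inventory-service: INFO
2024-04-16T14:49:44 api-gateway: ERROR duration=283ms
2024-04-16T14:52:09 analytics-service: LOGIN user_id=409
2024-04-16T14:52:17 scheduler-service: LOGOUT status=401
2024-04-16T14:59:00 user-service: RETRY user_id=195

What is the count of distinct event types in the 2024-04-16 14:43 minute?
3

To count unique event types:

1. Filter events in the minute starting at 2024-04-16 14:43
2. Extract event types from matching entries
3. Count unique types: 3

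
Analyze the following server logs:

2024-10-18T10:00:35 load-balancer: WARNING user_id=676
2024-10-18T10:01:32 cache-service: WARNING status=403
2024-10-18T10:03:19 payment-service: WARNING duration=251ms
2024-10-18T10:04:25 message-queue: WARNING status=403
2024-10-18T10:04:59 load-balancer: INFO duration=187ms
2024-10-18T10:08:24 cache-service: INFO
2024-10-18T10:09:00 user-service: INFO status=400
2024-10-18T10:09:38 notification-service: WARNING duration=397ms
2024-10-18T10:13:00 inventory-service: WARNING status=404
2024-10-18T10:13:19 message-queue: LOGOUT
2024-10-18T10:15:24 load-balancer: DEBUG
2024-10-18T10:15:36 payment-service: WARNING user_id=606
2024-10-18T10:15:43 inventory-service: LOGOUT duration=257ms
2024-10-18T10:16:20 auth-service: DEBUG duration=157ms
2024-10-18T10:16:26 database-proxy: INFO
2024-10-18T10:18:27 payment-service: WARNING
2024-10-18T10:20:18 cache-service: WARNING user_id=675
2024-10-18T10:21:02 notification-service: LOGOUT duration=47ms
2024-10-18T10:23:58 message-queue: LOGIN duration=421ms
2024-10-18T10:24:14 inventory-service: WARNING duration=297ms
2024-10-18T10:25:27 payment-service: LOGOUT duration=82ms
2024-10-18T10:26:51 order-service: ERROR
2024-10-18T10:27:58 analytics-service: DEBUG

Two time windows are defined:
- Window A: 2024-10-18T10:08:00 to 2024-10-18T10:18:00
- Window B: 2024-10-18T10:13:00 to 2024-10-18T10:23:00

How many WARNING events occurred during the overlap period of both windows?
2

To find overlap events:

1. Window A: 2024-10-18T10:08:00 to 2024-10-18T10:18:00
2. Window B: 2024-10-18T10:13:00 to 2024-10-18T10:23:00
3. Overlap period: 2024-10-18T10:13:00 to 2024-10-18T10:18:00
4. Count WARNING events in overlap: 2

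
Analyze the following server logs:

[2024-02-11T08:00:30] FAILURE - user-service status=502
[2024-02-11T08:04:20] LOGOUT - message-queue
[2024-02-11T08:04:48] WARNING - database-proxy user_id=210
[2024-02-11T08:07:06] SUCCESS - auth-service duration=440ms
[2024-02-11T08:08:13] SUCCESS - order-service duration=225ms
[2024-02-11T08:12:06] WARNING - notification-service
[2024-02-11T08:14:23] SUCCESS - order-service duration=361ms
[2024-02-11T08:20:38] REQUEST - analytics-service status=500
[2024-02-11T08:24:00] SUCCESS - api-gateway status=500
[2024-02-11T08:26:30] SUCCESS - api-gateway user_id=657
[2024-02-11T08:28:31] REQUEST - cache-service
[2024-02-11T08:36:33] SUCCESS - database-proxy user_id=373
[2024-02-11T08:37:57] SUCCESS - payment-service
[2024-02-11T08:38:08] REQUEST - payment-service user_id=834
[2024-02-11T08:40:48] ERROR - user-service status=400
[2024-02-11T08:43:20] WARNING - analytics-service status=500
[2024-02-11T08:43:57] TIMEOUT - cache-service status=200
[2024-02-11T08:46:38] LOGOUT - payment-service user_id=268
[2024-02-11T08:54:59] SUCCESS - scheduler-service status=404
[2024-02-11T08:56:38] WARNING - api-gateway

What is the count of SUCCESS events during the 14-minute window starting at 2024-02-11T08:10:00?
2

To count events in the time window:

1. Window boundaries: 2024-02-11T08:10:00 to 2024-02-11T08:24:00
2. Filter for SUCCESS events within this window
3. Count matching events: 2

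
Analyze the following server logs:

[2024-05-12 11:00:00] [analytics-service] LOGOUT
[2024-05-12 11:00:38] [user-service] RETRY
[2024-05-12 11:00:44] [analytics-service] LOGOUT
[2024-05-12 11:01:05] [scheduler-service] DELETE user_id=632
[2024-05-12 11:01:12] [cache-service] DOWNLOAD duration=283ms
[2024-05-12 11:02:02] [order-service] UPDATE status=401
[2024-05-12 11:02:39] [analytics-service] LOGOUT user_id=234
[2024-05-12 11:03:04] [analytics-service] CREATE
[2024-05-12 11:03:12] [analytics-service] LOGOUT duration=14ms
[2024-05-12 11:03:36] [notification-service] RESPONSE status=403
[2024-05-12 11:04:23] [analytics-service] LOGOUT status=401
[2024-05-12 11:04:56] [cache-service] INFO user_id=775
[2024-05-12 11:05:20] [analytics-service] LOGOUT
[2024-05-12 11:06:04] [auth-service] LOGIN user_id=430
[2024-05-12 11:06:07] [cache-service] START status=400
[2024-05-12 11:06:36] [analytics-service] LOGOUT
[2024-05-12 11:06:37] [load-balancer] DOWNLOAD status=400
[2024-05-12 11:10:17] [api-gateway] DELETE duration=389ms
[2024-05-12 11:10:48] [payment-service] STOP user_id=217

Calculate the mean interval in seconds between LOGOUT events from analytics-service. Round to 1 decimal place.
66.0

To calculate average interval:

1. Find all LOGOUT events for analytics-service in order
2. Calculate time gaps between consecutive events
3. Compute mean of gaps: 396 / 6 = 66.0 seconds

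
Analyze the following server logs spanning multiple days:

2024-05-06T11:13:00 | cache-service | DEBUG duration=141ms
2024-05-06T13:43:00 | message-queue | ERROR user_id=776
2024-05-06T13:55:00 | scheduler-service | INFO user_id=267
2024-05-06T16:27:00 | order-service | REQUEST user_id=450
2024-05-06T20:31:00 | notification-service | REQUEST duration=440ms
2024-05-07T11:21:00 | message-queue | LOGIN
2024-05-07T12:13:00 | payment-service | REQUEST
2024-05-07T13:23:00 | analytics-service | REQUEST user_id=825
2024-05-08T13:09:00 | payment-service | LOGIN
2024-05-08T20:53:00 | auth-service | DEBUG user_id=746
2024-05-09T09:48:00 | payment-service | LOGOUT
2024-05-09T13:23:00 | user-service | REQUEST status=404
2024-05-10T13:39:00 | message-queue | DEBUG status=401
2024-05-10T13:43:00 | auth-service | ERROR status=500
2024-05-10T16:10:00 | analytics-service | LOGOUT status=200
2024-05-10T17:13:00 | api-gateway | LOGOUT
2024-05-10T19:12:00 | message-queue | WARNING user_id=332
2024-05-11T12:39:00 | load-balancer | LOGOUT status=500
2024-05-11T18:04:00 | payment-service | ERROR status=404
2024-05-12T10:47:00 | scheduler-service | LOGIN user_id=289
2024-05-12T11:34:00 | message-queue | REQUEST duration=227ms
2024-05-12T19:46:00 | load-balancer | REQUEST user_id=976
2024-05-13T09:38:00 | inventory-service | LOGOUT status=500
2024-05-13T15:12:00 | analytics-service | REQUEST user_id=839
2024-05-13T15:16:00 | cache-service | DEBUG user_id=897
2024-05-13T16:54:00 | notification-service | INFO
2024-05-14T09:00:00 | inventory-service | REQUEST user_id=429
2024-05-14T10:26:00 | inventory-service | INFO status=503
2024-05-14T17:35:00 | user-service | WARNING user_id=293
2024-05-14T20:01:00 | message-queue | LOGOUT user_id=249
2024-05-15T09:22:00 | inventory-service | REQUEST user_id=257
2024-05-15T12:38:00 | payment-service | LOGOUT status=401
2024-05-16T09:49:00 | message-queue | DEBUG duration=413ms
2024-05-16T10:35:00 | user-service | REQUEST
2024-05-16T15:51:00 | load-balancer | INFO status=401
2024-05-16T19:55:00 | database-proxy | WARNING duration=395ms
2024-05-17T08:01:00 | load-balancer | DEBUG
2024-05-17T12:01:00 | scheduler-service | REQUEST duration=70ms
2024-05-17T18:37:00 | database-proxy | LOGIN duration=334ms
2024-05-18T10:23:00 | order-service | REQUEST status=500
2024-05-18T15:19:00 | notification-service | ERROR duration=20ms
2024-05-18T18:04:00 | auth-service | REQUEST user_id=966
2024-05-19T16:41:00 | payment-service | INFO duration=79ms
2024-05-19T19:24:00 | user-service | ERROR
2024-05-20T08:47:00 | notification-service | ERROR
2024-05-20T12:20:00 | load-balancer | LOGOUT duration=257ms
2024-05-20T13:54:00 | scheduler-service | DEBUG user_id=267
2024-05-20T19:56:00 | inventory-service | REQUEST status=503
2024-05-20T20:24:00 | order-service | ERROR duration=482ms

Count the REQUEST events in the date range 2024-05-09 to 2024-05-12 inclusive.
3

To filter by date range:

1. Date range: 2024-05-09 through 2024-05-12, both dates inclusive
2. Filter for REQUEST events whose date falls in this range
3. Count matching events: 3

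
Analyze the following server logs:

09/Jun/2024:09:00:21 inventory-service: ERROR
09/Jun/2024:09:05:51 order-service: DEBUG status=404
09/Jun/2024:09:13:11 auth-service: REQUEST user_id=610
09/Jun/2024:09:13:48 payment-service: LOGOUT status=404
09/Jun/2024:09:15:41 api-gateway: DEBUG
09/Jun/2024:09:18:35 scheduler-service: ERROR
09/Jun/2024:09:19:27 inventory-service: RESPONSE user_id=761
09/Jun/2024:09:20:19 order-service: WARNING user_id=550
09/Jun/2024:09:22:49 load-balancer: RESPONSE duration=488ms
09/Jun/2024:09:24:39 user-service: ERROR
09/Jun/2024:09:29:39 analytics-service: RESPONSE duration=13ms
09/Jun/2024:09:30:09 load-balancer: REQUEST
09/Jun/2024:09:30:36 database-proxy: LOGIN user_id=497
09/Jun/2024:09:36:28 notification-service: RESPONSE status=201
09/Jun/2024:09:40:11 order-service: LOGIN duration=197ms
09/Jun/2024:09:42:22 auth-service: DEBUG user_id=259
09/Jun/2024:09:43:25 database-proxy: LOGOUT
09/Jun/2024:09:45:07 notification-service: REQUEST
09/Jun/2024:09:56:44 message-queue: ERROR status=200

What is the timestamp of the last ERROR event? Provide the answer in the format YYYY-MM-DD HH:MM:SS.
2024-06-09 09:56:44

To find the last event:

1. Filter for all ERROR events
2. Sort by timestamp
3. Select the last one
4. Timestamp: 2024-06-09 09:56:44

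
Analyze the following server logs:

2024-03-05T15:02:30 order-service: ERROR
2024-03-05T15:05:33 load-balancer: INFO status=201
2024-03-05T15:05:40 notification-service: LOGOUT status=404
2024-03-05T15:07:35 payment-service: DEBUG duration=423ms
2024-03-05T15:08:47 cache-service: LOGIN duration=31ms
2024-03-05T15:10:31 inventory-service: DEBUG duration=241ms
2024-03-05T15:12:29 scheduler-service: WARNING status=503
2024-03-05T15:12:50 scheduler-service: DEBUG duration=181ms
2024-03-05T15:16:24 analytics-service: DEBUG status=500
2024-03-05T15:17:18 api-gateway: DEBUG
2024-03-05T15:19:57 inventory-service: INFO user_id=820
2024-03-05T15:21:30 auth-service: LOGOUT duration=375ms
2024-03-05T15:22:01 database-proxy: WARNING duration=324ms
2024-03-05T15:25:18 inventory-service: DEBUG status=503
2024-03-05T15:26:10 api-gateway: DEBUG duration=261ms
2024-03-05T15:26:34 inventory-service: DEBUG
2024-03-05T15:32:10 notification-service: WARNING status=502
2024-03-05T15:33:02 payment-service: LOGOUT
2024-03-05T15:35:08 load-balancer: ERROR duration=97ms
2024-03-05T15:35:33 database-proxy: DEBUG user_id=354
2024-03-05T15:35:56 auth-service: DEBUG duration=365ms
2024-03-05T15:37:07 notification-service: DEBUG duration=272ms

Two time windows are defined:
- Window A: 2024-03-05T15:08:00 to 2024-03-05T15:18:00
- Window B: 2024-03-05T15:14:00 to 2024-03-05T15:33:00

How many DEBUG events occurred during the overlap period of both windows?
2

To find overlap events:

1. Window A: 2024-03-05T15:08:00 to 2024-03-05T15:18:00
2. Window B: 2024-03-05T15:14:00 to 2024-03-05T15:33:00
3. Overlap period: 2024-03-05T15:14:00 to 2024-03-05T15:18:00
4. Count DEBUG events in overlap: 2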